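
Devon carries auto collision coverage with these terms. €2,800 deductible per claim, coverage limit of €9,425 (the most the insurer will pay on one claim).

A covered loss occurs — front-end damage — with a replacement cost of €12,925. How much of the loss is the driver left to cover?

After the deductible, €12,925 − €2,800 = €10,125 remains.
€10,125 exceeds the €9,425 limit, so the insurer pays the limit: €9,425.
Out of pocket: €12,925 − €9,425 = €3,500.

€3,500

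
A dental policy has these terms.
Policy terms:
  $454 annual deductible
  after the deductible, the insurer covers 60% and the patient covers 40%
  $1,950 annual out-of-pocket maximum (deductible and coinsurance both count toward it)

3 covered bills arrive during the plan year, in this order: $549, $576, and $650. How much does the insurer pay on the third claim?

Claim 1 ($549): $454 finishes the deductible; $95 goes to coinsurance; coinsurance $95 × 40% = $38. Patient pays $492; OOP now $492. Plan pays $549 − $492 = $57.
Claim 2 ($576): deductible met; 40% of $576 = $230.40. Cost to patient: $230.40. OOP to date $722.40. Plan pays $576 − $230.40 = $345.60.
Claim 3 ($650): deductible met; 40% of $650 = $260. Cost to patient: $260. OOP to date $982.40. Plan pays $650 − $260 = $390.

$390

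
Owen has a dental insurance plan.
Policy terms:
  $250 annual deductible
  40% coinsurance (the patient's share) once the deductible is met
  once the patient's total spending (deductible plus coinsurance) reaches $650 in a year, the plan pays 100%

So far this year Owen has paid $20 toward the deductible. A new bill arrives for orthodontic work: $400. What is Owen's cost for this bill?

Deductible still to meet: $250 − $20 = $230.
After the $230 deductible portion, $400 − $230 = $170 is subject to coinsurance.
Coinsurance: $170 × 40% = $68.
Patient responsibility before any cap: $230 + $68 = $298.
Year-to-date out-of-pocket becomes $20 + $298 = $318, still under the $650 maximum, so no cap applies.

$298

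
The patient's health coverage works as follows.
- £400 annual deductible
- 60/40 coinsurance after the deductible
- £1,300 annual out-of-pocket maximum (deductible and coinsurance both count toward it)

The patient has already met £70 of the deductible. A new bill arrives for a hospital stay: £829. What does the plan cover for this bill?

£299.40

£70 of the £400 deductible is already met, leaving £330.
After the £330 deductible portion, £829 − £330 = £499 is subject to coinsurance.
40% of £499 = £199.60 falls to the patient.
That puts the patient's cost at £330 + £199.60 = £529.60 before any cap.
Cumulative spending £70 + £529.60 = £599.60 stays under the £1,300 maximum.
The insurer covers the remainder: £829 − £529.60 = £299.40.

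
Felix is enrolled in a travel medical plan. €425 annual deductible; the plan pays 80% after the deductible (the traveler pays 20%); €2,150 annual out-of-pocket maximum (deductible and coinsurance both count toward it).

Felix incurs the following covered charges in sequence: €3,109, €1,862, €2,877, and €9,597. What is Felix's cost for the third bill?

€575.40

Bill 1, €3,109: €425 finishes the deductible; €2,684 goes to coinsurance; traveler's 20% is €536.80. Cost to traveler: €961.80. OOP to date €961.80.
Bill 2, €1,862: deductible already satisfied, so traveler's share is 20% × €1,862 = €372.40. Cost to traveler: €372.40. OOP to date €1,334.20.
Bill 3, €2,877: 20% coinsurance on €2,877 = €575.40. Cost to traveler: €575.40. OOP to date €1,909.60.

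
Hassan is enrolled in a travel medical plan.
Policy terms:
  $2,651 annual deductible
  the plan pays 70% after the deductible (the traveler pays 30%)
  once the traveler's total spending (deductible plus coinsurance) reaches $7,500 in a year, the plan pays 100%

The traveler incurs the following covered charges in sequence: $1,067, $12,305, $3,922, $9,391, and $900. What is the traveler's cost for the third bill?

Bill 1, $1,067: fully absorbed by the deductible. Traveler pays $1,067; OOP now $1,067.
Bill 2, $12,305: deductible takes $1,584, $10,721 remains; 30% of $10,721 = $3,216.30. Traveler pays $4,800.30; OOP now $5,867.30.
Bill 3, $3,922: 30% coinsurance on $3,922 = $1,176.60. Traveler owes $1,176.60 (running OOP $7,043.90).

$1,176.60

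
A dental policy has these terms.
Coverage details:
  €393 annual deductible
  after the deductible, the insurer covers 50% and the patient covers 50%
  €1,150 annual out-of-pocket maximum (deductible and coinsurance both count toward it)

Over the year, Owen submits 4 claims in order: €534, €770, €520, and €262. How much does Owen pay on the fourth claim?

#1 (€534): €393 to deductible, leaving €141; 50% of €141 = €70.50. Patient pays €463.50; OOP now €463.50.
#2 (€770): deductible met; 50% of €770 = €385. Cost to patient: €385. OOP to date €848.50.
#3 (€520): deductible already satisfied, so patient's share is 50% × €520 = €260. Patient pays €260; OOP now €1,108.50.
#4 (€262): deductible already satisfied, so patient's share is 50% × €262 = €131. Adding that to €1,108.50 gives €1,239.50, past the €1,150 cap; patient pays only €1,150 − €1,108.50 = €41.50.

€41.50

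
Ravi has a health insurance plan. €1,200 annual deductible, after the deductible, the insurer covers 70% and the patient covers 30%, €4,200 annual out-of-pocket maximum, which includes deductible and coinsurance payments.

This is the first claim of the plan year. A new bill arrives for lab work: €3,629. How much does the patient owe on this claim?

€1,928.70

The full €1,200 deductible is still open; €1,200 of this bill applies to it.
That leaves €3,629 − €1,200 = €2,429 for coinsurance.
Coinsurance: €2,429 × 30% = €728.70.
Patient responsibility before any cap: €1,200 + €728.70 = €1,928.70.
Total out-of-pocket so far would be €0 + €1,928.70 = €1,928.70, below the €4,200 cap — no reduction.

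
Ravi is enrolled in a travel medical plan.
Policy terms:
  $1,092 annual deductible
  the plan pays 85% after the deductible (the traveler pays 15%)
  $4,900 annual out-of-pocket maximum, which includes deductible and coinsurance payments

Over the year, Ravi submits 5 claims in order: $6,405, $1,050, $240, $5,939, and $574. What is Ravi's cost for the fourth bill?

$890.85

Bill 1, $6,405: deductible takes $1,092, $5,313 remains; 15% of $5,313 = $796.95. Traveler pays $1,888.95; OOP now $1,888.95.
Bill 2, $1,050: 15% coinsurance on $1,050 = $157.50. Traveler owes $157.50 (running OOP $2,046.45).
Bill 3, $240: 15% coinsurance on $240 = $36. Traveler owes $36 (running OOP $2,082.45).
Bill 4, $5,939: deductible already satisfied, so traveler's share is 15% × $5,939 = $890.85. Traveler pays $890.85; OOP now $2,973.30.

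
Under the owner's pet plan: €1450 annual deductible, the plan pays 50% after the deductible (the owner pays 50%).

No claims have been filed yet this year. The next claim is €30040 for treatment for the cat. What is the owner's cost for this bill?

Nothing has been paid toward the €1450 deductible, so the first €1450 of this charge is applied there.
The remaining €28590 (= €30040 − €1450) moves to coinsurance.
Owner's 50% share of €28590 is €14295.
So the owner owes €1450 + €14295 = €15745.

€15745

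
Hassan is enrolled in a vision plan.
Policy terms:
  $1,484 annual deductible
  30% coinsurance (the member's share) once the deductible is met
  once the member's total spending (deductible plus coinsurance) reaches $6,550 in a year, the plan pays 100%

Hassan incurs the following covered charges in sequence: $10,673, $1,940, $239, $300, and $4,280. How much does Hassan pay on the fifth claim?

Claim 1 — $10,673: $1,484 to deductible, leaving $9,189; coinsurance $9,189 × 30% = $2,756.70. Cost to member: $4,240.70. OOP to date $4,240.70.
Claim 2 — $1,940: 30% coinsurance on $1,940 = $582. Member owes $582 (running OOP $4,822.70).
Claim 3 — $239: deductible met; 30% of $239 = $71.70. Member owes $71.70 (running OOP $4,894.40).
Claim 4 — $300: deductible already satisfied, so member's share is 30% × $300 = $90. Cost to member: $90. OOP to date $4,984.40.
Claim 5 — $4,280: deductible already satisfied, so member's share is 30% × $4,280 = $1,284. Cost to member: $1,284. OOP to date $6,268.40.

$1,284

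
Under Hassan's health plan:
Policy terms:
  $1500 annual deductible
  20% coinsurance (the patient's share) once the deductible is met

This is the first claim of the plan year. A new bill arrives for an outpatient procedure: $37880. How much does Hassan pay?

$8776

Nothing has been paid toward the $1500 deductible, so the first $1500 of this charge is applied there.
After the $1500 deductible portion, $37880 − $1500 = $36380 is subject to coinsurance.
Patient's 20% share of $36380 is $7276.
So the patient owes $1500 + $7276 = $8776.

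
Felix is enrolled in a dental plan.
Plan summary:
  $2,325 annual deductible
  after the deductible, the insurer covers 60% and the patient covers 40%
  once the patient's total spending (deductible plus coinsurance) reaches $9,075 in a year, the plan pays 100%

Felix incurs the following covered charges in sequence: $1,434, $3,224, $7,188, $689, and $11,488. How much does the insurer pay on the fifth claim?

$8,822

Claim 1 ($1,434): entire amount goes to the deductible. Patient owes $1,434 (running OOP $1,434). Insurer: $1,434 − $1,434 = $0.
Claim 2 ($3,224): deductible takes $891, $2,333 remains; patient's 40% is $933.20. Patient pays $1,824.20; OOP now $3,258.20. Plan pays $3,224 − $1,824.20 = $1,399.80.
Claim 3 ($7,188): deductible already satisfied, so patient's share is 40% × $7,188 = $2,875.20. Patient owes $2,875.20 (running OOP $6,133.40). Plan pays $7,188 − $2,875.20 = $4,312.80.
Claim 4 ($689): deductible met; 40% of $689 = $275.60. Patient pays $275.60; OOP now $6,409. Insurer: $689 − $275.60 = $413.40.
Claim 5 ($11,488): 40% coinsurance on $11,488 = $4,595.20. Adding that to $6,409 gives $11,004.20, past the $9,075 cap; patient pays only $9,075 − $6,409 = $2,666. Plan pays $11,488 − $2,666 = $8,822.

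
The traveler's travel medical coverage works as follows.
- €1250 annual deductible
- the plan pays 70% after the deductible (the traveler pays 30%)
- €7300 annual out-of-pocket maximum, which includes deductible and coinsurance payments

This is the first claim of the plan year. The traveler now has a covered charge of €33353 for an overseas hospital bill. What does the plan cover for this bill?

Deductible not yet touched, so the first €1250 of the bill goes to the deductible.
The remaining €32103 (= €33353 − €1250) moves to coinsurance.
30% of €32103 = €9630.90 falls to the traveler.
So the traveler owes €1250 + €9630.90 = €10880.90 before any cap.
Adding €10880.90 to the €0 already spent would give €10880.90, which exceeds the €7300 cap; the traveler pays just €7300 − €0 = €7300.
The insurer covers the remainder: €33353 − €7300 = €26053.

€26053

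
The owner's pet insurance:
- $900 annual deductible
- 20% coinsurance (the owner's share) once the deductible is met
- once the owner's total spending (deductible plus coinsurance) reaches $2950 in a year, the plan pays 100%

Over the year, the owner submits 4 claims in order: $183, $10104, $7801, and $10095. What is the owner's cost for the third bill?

Claim 1 — $183: fully absorbed by the deductible. Owner pays $183; OOP now $183.
Claim 2 — $10104: deductible takes $717, $9387 remains; owner's 20% is $1877.40. Owner owes $2594.40 (running OOP $2777.40).
Claim 3 — $7801: deductible met; 20% of $7801 = $1560.20. OOP would hit $4337.60 > $2950, so the cap limits the owner to $2950 − $2777.40 = $172.60.

$172.60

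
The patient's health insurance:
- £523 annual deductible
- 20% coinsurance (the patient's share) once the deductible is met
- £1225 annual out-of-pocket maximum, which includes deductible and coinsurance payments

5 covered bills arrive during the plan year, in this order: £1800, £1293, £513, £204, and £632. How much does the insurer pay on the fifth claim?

#1 (£1800): deductible takes £523, £1277 remains; coinsurance £1277 × 20% = £255.40. Cost to patient: £778.40. OOP to date £778.40. Insurer: £1800 − £778.40 = £1021.60.
#2 (£1293): deductible already satisfied, so patient's share is 20% × £1293 = £258.60. Patient owes £258.60 (running OOP £1037). Plan pays £1293 − £258.60 = £1034.40.
#3 (£513): deductible already satisfied, so patient's share is 20% × £513 = £102.60. Cost to patient: £102.60. OOP to date £1139.60. Insurer: £513 − £102.60 = £410.40.
#4 (£204): deductible met; 20% of £204 = £40.80. Cost to patient: £40.80. OOP to date £1180.40. Plan pays £204 − £40.80 = £163.20.
#5 (£632): deductible already satisfied, so patient's share is 20% × £632 = £126.40. OOP would hit £1306.80 > £1225, so the cap limits the patient to £1225 − £1180.40 = £44.60. Insurer: £632 − £44.60 = £587.40.

£587.40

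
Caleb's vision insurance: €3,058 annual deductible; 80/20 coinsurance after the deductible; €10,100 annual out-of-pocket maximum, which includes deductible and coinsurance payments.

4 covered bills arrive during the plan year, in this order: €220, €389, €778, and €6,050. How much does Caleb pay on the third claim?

€778

#1 (€220): all of it applies to the deductible. Member owes €220 (running OOP €220).
#2 (€389): all of it applies to the deductible. Cost to member: €389. OOP to date €609.
#3 (€778): fully absorbed by the deductible. Member pays €778; OOP now €1,387.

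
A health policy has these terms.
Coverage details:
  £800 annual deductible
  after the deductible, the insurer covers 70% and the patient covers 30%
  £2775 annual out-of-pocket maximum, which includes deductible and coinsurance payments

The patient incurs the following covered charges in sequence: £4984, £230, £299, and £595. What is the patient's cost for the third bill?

£89.70

Bill 1, £4984: deductible takes £800, £4184 remains; 30% of £4184 = £1255.20. Patient pays £2055.20; OOP now £2055.20.
Bill 2, £230: 30% coinsurance on £230 = £69. Patient pays £69; OOP now £2124.20.
Bill 3, £299: deductible already satisfied, so patient's share is 30% × £299 = £89.70. Cost to patient: £89.70. OOP to date £2213.90.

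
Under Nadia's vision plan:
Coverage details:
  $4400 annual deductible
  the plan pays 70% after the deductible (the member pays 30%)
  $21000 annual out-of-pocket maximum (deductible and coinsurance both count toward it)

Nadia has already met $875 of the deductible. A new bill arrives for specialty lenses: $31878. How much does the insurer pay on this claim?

Deductible still to meet: $4400 − $875 = $3525.
The remaining $28353 (= $31878 − $3525) moves to coinsurance.
30% of $28353 = $8505.90 falls to the member.
Member responsibility before any cap: $3525 + $8505.90 = $12030.90.
Year-to-date out-of-pocket becomes $875 + $12030.90 = $12905.90, still under the $21000 maximum, so no cap applies.
Insurer pays the balance: $31878 − $12030.90 = $19847.10.

$19847.10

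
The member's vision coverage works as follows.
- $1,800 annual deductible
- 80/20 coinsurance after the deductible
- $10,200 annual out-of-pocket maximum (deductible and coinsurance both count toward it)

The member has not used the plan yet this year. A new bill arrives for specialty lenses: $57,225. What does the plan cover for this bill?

$47,025

The full $1,800 deductible is still open; $1,800 of this bill applies to it.
The remaining $55,425 (= $57,225 − $1,800) moves to coinsurance.
Member's 20% share of $55,425 is $11,085.
That puts the member's cost at $1,800 + $11,085 = $12,885 before any cap.
That would bring total out-of-pocket to $12,885, past the $10,200 cap. The member is capped at $10,200 − $0 = $10,200 on this claim.
Insurer pays the balance: $57,225 − $10,200 = $47,025.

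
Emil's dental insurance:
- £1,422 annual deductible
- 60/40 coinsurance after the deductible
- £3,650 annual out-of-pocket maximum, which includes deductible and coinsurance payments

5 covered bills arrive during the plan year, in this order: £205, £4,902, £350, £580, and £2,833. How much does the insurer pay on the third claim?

£210

Claim 1 (£205): all of it applies to the deductible. Patient pays £205; OOP now £205. Plan pays £205 − £205 = £0.
Claim 2 (£4,902): £1,217 to deductible, leaving £3,685; patient's 40% is £1,474. Patient pays £2,691; OOP now £2,896. Plan pays £4,902 − £2,691 = £2,211.
Claim 3 (£350): deductible met; 40% of £350 = £140. Patient owes £140 (running OOP £3,036). Plan pays £350 − £140 = £210.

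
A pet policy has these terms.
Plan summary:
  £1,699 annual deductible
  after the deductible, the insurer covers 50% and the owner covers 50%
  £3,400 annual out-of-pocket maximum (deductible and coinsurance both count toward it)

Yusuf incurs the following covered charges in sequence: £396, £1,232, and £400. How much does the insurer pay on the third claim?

Claim 1 — £396: fully absorbed by the deductible. Owner owes £396 (running OOP £396). Insurer: £396 − £396 = £0.
Claim 2 — £1,232: all of it applies to the deductible. Owner owes £1,232 (running OOP £1,628). Insurer: £1,232 − £1,232 = £0.
Claim 3 — £400: deductible takes £71, £329 remains; 50% of £329 = £164.50. Cost to owner: £235.50. OOP to date £1,863.50. Insurer: £400 − £235.50 = £164.50.

£164.50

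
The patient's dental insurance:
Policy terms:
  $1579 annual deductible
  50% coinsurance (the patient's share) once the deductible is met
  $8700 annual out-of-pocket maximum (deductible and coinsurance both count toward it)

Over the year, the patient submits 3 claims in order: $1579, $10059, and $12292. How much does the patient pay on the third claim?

Claim 1 ($1579): all of it applies to the deductible. Patient pays $1579; OOP now $1579.
Claim 2 ($10059): deductible already satisfied, so patient's share is 50% × $10059 = $5029.50. Patient owes $5029.50 (running OOP $6608.50).
Claim 3 ($12292): 50% coinsurance on $12292 = $6146. That would push OOP to $12754.50, over the $8700 cap, so patient pays $8700 − $6608.50 = $2091.50.

$2091.50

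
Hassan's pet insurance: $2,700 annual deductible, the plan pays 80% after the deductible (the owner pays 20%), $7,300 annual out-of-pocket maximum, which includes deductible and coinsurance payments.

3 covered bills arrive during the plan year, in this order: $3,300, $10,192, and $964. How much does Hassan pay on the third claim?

Bill 1, $3,300: deductible takes $2,700, $600 remains; coinsurance $600 × 20% = $120. Owner pays $2,820; OOP now $2,820.
Bill 2, $10,192: 20% coinsurance on $10,192 = $2,038.40. Cost to owner: $2,038.40. OOP to date $4,858.40.
Bill 3, $964: deductible already satisfied, so owner's share is 20% × $964 = $192.80. Cost to owner: $192.80. OOP to date $5,051.20.

$192.80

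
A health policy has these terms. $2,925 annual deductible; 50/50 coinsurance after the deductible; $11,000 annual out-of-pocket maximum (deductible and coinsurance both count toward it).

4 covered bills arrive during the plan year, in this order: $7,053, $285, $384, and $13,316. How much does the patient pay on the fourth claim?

Bill 1, $7,053: $2,925 to deductible, leaving $4,128; coinsurance $4,128 × 50% = $2,064. Patient pays $4,989; OOP now $4,989.
Bill 2, $285: deductible met; 50% of $285 = $142.50. Patient pays $142.50; OOP now $5,131.50.
Bill 3, $384: deductible already satisfied, so patient's share is 50% × $384 = $192. Patient owes $192 (running OOP $5,323.50).
Bill 4, $13,316: 50% coinsurance on $13,316 = $6,658. Adding that to $5,323.50 gives $11,981.50, past the $11,000 cap; patient pays only $11,000 − $5,323.50 = $5,676.50.

$5,676.50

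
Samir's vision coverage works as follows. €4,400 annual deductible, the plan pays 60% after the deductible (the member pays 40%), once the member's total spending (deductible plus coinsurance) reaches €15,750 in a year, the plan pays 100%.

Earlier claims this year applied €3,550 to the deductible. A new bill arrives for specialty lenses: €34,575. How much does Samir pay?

€12,200

€3,550 of the €4,400 deductible is already met, leaving €850.
The remaining €33,725 (= €34,575 − €850) moves to coinsurance.
Member's 40% share of €33,725 is €13,490.
That puts the member's cost at €850 + €13,490 = €14,340 before any cap.
Year-to-date out-of-pocket would reach €3,550 + €14,340 = €17,890, above the €15,750 maximum, so the member pays only €15,750 − €3,550 = €12,200.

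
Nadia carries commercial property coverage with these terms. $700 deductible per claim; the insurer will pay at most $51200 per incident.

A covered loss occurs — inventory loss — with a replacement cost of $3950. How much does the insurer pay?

$3250

Subtract the deductible: $3950 − $700 = $3250.
$3250 is within the $51200 limit, so the insurer pays $3250.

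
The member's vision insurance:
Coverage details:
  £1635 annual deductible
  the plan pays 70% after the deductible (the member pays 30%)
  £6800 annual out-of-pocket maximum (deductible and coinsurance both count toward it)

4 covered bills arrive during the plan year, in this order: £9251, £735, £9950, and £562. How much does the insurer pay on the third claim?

£7290.30

#1 (£9251): £1635 to deductible, leaving £7616; 30% of £7616 = £2284.80. Member owes £3919.80 (running OOP £3919.80). Insurer: £9251 − £3919.80 = £5331.20.
#2 (£735): 30% coinsurance on £735 = £220.50. Member owes £220.50 (running OOP £4140.30). Plan pays £735 − £220.50 = £514.50.
#3 (£9950): deductible met; 30% of £9950 = £2985. Adding that to £4140.30 gives £7125.30, past the £6800 cap; member pays only £6800 − £4140.30 = £2659.70. Insurer: £9950 − £2659.70 = £7290.30.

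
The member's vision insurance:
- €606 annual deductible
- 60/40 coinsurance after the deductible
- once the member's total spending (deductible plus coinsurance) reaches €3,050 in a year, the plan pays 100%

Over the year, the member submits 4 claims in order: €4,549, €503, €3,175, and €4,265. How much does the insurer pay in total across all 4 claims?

Bill 1, €4,549: €606 to deductible, leaving €3,943; coinsurance €3,943 × 40% = €1,577.20. Cost to member: €2,183.20. OOP to date €2,183.20. Insurer: €4,549 − €2,183.20 = €2,365.80.
Bill 2, €503: 40% coinsurance on €503 = €201.20. Cost to member: €201.20. OOP to date €2,384.40. Insurer: €503 − €201.20 = €301.80.
Bill 3, €3,175: deductible already satisfied, so member's share is 40% × €3,175 = €1,270. OOP would hit €3,654.40 > €3,050, so the cap limits the member to €3,050 − €2,384.40 = €665.60. Plan pays €3,175 − €665.60 = €2,509.40.
Bill 4, €4,265: 40% coinsurance on €4,265 = €1,706. Adding that to €3,050 gives €4,756, past the €3,050 cap; member pays only €3,050 − €3,050 = €0. Insurer: €4,265 − €0 = €4,265.
Insurer total: €2,365.80 + €301.80 + €2,509.40 + €4,265 = €9,442.

€9,442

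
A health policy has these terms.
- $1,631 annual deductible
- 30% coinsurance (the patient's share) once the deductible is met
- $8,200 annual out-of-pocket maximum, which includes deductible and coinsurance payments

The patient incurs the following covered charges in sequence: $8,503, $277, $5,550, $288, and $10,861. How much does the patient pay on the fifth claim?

$2,672.90

Bill 1, $8,503: $1,631 to deductible, leaving $6,872; coinsurance $6,872 × 30% = $2,061.60. Patient pays $3,692.60; OOP now $3,692.60.
Bill 2, $277: deductible met; 30% of $277 = $83.10. Cost to patient: $83.10. OOP to date $3,775.70.
Bill 3, $5,550: 30% coinsurance on $5,550 = $1,665. Cost to patient: $1,665. OOP to date $5,440.70.
Bill 4, $288: deductible already satisfied, so patient's share is 30% × $288 = $86.40. Cost to patient: $86.40. OOP to date $5,527.10.
Bill 5, $10,861: deductible met; 30% of $10,861 = $3,258.30. Adding that to $5,527.10 gives $8,785.40, past the $8,200 cap; patient pays only $8,200 − $5,527.10 = $2,672.90.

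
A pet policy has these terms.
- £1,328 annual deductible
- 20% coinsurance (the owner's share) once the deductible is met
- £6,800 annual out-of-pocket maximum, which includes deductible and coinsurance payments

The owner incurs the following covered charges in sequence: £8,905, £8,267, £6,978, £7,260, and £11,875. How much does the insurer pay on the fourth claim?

Claim 1 (£8,905): £1,328 to deductible, leaving £7,577; owner's 20% is £1,515.40. Owner pays £2,843.40; OOP now £2,843.40. Plan pays £8,905 − £2,843.40 = £6,061.60.
Claim 2 (£8,267): deductible met; 20% of £8,267 = £1,653.40. Cost to owner: £1,653.40. OOP to date £4,496.80. Insurer: £8,267 − £1,653.40 = £6,613.60.
Claim 3 (£6,978): 20% coinsurance on £6,978 = £1,395.60. Owner owes £1,395.60 (running OOP £5,892.40). Insurer: £6,978 − £1,395.60 = £5,582.40.
Claim 4 (£7,260): 20% coinsurance on £7,260 = £1,452. OOP would hit £7,344.40 > £6,800, so the cap limits the owner to £6,800 − £5,892.40 = £907.60. Plan pays £7,260 − £907.60 = £6,352.40.

£6,352.40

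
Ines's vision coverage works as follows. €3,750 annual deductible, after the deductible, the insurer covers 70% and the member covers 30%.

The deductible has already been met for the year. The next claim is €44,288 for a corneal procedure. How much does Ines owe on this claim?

€13,286.40

The deductible is already satisfied, so the full bill goes to coinsurance.
30% of €44,288 = €13,286.40 falls to the member.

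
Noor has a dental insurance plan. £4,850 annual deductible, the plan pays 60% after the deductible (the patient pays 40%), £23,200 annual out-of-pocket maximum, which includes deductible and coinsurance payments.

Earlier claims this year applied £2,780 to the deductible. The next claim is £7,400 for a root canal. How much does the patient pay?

£2,780 of the £4,850 deductible is already met, leaving £2,070.
The remaining £5,330 (= £7,400 − £2,070) moves to coinsurance.
Patient's 40% share of £5,330 is £2,132.
So the patient owes £2,070 + £2,132 = £4,202 before any cap.
Cumulative spending £2,780 + £4,202 = £6,982 stays under the £23,200 maximum.

£4,202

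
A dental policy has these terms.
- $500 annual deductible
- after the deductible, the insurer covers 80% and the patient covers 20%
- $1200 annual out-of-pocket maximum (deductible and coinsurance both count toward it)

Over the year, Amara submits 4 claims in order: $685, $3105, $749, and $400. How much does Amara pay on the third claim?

$42

Claim 1 ($685): deductible takes $500, $185 remains; coinsurance $185 × 20% = $37. Patient pays $537; OOP now $537.
Claim 2 ($3105): deductible met; 20% of $3105 = $621. Cost to patient: $621. OOP to date $1158.
Claim 3 ($749): 20% coinsurance on $749 = $149.80. Adding that to $1158 gives $1307.80, past the $1200 cap; patient pays only $1200 − $1158 = $42.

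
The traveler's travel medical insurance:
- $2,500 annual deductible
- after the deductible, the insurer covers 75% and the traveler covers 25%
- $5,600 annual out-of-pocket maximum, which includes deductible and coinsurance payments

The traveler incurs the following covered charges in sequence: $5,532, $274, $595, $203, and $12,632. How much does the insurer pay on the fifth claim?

$10,558

Claim 1 — $5,532: $2,500 to deductible, leaving $3,032; traveler's 25% is $758. Cost to traveler: $3,258. OOP to date $3,258. Insurer: $5,532 − $3,258 = $2,274.
Claim 2 — $274: deductible already satisfied, so traveler's share is 25% × $274 = $68.50. Traveler owes $68.50 (running OOP $3,326.50). Plan pays $274 − $68.50 = $205.50.
Claim 3 — $595: 25% coinsurance on $595 = $148.75. Traveler pays $148.75; OOP now $3,475.25. Plan pays $595 − $148.75 = $446.25.
Claim 4 — $203: deductible already satisfied, so traveler's share is 25% × $203 = $50.75. Traveler pays $50.75; OOP now $3,526. Insurer: $203 − $50.75 = $152.25.
Claim 5 — $12,632: deductible already satisfied, so traveler's share is 25% × $12,632 = $3,158. That would push OOP to $6,684, over the $5,600 cap, so traveler pays $5,600 − $3,526 = $2,074. Plan pays $12,632 − $2,074 = $10,558.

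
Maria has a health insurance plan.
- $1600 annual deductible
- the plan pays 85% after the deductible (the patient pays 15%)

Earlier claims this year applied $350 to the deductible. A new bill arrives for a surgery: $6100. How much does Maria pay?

$1977.50

Deductible still to meet: $1600 − $350 = $1250.
The remaining $4850 (= $6100 − $1250) moves to coinsurance.
Coinsurance: $4850 × 15% = $727.50.
So the patient owes $1250 + $727.50 = $1977.50.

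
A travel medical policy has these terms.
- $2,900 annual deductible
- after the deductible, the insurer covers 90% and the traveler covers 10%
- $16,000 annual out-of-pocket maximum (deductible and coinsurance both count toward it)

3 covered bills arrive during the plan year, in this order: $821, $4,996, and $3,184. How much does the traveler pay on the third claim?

Claim 1 — $821: all of it applies to the deductible. Traveler pays $821; OOP now $821.
Claim 2 — $4,996: deductible takes $2,079, $2,917 remains; coinsurance $2,917 × 10% = $291.70. Traveler owes $2,370.70 (running OOP $3,191.70).
Claim 3 — $3,184: 10% coinsurance on $3,184 = $318.40. Traveler owes $318.40 (running OOP $3,510.10).

$318.40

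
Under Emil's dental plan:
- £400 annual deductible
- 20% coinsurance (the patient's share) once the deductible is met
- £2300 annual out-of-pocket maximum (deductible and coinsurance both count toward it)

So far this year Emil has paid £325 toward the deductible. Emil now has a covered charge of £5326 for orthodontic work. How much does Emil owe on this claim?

£1125.20

£325 of the £400 deductible is already met, leaving £75.
The remaining £5251 (= £5326 − £75) moves to coinsurance.
Patient's 20% share of £5251 is £1050.20.
So the patient owes £75 + £1050.20 = £1125.20 before any cap.
Year-to-date out-of-pocket becomes £325 + £1125.20 = £1450.20, still under the £2300 maximum, so no cap applies.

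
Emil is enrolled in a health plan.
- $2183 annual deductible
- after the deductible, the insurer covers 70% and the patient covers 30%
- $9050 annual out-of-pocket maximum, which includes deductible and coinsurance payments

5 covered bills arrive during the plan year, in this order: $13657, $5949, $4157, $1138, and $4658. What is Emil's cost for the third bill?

$1247.10

Claim 1 ($13657): deductible takes $2183, $11474 remains; 30% of $11474 = $3442.20. Patient owes $5625.20 (running OOP $5625.20).
Claim 2 ($5949): 30% coinsurance on $5949 = $1784.70. Cost to patient: $1784.70. OOP to date $7409.90.
Claim 3 ($4157): deductible met; 30% of $4157 = $1247.10. Cost to patient: $1247.10. OOP to date $8657.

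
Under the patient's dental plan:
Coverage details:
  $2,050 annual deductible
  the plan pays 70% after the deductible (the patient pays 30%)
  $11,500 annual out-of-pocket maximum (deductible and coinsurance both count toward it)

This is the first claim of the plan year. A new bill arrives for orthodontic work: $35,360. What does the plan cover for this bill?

$23,860

Nothing has been paid toward the $2,050 deductible, so the first $2,050 of this charge is applied there.
After the $2,050 deductible portion, $35,360 − $2,050 = $33,310 is subject to coinsurance.
30% of $33,310 = $9,993 falls to the patient.
That puts the patient's cost at $2,050 + $9,993 = $12,043 before any cap.
Year-to-date out-of-pocket would reach $0 + $12,043 = $12,043, above the $11,500 maximum, so the patient pays only $11,500 − $0 = $11,500.
The plan picks up $35,360 − $11,500 = $23,860.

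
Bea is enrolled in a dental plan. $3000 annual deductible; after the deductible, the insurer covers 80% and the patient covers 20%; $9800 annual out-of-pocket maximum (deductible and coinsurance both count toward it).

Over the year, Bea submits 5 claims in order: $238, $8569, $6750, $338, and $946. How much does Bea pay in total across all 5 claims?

$5768.20

Claim 1 ($238): fully absorbed by the deductible. Patient owes $238 (running OOP $238).
Claim 2 ($8569): $2762 to deductible, leaving $5807; 20% of $5807 = $1161.40. Cost to patient: $3923.40. OOP to date $4161.40.
Claim 3 ($6750): 20% coinsurance on $6750 = $1350. Cost to patient: $1350. OOP to date $5511.40.
Claim 4 ($338): deductible already satisfied, so patient's share is 20% × $338 = $67.60. Patient owes $67.60 (running OOP $5579).
Claim 5 ($946): 20% coinsurance on $946 = $189.20. Patient owes $189.20 (running OOP $5768.20).
Summing the patient's payments: $238 + $3923.40 + $1350 + $67.60 + $189.20 = $5768.20.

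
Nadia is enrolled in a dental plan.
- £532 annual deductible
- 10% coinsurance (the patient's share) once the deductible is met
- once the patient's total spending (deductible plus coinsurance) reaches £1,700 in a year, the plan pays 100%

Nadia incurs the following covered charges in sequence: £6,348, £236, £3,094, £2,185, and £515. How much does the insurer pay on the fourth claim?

£1,966.50

#1 (£6,348): £532 to deductible, leaving £5,816; coinsurance £5,816 × 10% = £581.60. Patient pays £1,113.60; OOP now £1,113.60. Plan pays £6,348 − £1,113.60 = £5,234.40.
#2 (£236): 10% coinsurance on £236 = £23.60. Patient pays £23.60; OOP now £1,137.20. Plan pays £236 − £23.60 = £212.40.
#3 (£3,094): 10% coinsurance on £3,094 = £309.40. Patient owes £309.40 (running OOP £1,446.60). Insurer: £3,094 − £309.40 = £2,784.60.
#4 (£2,185): deductible already satisfied, so patient's share is 10% × £2,185 = £218.50. Patient owes £218.50 (running OOP £1,665.10). Plan pays £2,185 − £218.50 = £1,966.50.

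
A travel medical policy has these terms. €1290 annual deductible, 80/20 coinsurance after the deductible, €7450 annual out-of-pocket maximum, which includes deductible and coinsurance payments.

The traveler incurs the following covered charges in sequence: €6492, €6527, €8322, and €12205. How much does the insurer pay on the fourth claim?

Bill 1, €6492: €1290 finishes the deductible; €5202 goes to coinsurance; 20% of €5202 = €1040.40. Traveler owes €2330.40 (running OOP €2330.40). Insurer: €6492 − €2330.40 = €4161.60.
Bill 2, €6527: deductible already satisfied, so traveler's share is 20% × €6527 = €1305.40. Cost to traveler: €1305.40. OOP to date €3635.80. Plan pays €6527 − €1305.40 = €5221.60.
Bill 3, €8322: deductible already satisfied, so traveler's share is 20% × €8322 = €1664.40. Traveler pays €1664.40; OOP now €5300.20. Plan pays €8322 − €1664.40 = €6657.60.
Bill 4, €12205: deductible already satisfied, so traveler's share is 20% × €12205 = €2441. OOP would hit €7741.20 > €7450, so the cap limits the traveler to €7450 − €5300.20 = €2149.80. Plan pays €12205 − €2149.80 = €10055.20.

€10055.20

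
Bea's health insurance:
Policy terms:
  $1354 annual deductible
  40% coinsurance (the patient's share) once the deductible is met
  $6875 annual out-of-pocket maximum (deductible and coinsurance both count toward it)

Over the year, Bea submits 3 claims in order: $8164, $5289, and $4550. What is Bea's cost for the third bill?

$681.40

Bill 1, $8164: $1354 finishes the deductible; $6810 goes to coinsurance; coinsurance $6810 × 40% = $2724. Cost to patient: $4078. OOP to date $4078.
Bill 2, $5289: deductible already satisfied, so patient's share is 40% × $5289 = $2115.60. Patient owes $2115.60 (running OOP $6193.60).
Bill 3, $4550: deductible already satisfied, so patient's share is 40% × $4550 = $1820. Adding that to $6193.60 gives $8013.60, past the $6875 cap; patient pays only $6875 − $6193.60 = $681.40.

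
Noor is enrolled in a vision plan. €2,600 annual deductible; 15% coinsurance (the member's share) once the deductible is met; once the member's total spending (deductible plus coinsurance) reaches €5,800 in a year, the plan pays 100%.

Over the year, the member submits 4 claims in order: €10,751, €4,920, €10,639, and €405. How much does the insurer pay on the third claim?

Bill 1, €10,751: €2,600 finishes the deductible; €8,151 goes to coinsurance; member's 15% is €1,222.65. Cost to member: €3,822.65. OOP to date €3,822.65. Insurer: €10,751 − €3,822.65 = €6,928.35.
Bill 2, €4,920: deductible met; 15% of €4,920 = €738. Cost to member: €738. OOP to date €4,560.65. Insurer: €4,920 − €738 = €4,182.
Bill 3, €10,639: 15% coinsurance on €10,639 = €1,595.85. OOP would hit €6,156.50 > €5,800, so the cap limits the member to €5,800 − €4,560.65 = €1,239.35. Plan pays €10,639 − €1,239.35 = €9,399.65.

€9,399.65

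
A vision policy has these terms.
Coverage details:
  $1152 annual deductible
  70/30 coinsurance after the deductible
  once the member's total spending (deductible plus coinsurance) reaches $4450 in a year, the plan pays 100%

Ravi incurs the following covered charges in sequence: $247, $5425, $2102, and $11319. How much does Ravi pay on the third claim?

Claim 1 — $247: entire amount goes to the deductible. Member pays $247; OOP now $247.
Claim 2 — $5425: $905 finishes the deductible; $4520 goes to coinsurance; coinsurance $4520 × 30% = $1356. Member owes $2261 (running OOP $2508).
Claim 3 — $2102: deductible met; 30% of $2102 = $630.60. Member owes $630.60 (running OOP $3138.60).

$630.60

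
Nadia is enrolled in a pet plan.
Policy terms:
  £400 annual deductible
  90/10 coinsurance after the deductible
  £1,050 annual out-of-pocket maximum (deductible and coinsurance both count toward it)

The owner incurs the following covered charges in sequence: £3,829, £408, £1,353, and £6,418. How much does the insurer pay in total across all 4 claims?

Claim 1 — £3,829: £400 to deductible, leaving £3,429; 10% of £3,429 = £342.90. Owner pays £742.90; OOP now £742.90. Plan pays £3,829 − £742.90 = £3,086.10.
Claim 2 — £408: 10% coinsurance on £408 = £40.80. Cost to owner: £40.80. OOP to date £783.70. Plan pays £408 − £40.80 = £367.20.
Claim 3 — £1,353: deductible met; 10% of £1,353 = £135.30. Owner owes £135.30 (running OOP £919). Plan pays £1,353 − £135.30 = £1,217.70.
Claim 4 — £6,418: 10% coinsurance on £6,418 = £641.80. That would push OOP to £1,560.80, over the £1,050 cap, so owner pays £1,050 − £919 = £131. Insurer: £6,418 − £131 = £6,287.
Insurer total = bills − owner's total = £12,008 − £1,050 = £10,958.

£10,958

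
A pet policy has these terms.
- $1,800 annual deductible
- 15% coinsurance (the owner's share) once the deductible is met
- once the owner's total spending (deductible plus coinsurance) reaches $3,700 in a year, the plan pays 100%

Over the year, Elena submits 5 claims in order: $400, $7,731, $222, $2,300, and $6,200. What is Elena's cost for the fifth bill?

$572.05

Claim 1 — $400: all of it applies to the deductible. Cost to owner: $400. OOP to date $400.
Claim 2 — $7,731: deductible takes $1,400, $6,331 remains; owner's 15% is $949.65. Cost to owner: $2,349.65. OOP to date $2,749.65.
Claim 3 — $222: deductible already satisfied, so owner's share is 15% × $222 = $33.30. Owner owes $33.30 (running OOP $2,782.95).
Claim 4 — $2,300: 15% coinsurance on $2,300 = $345. Cost to owner: $345. OOP to date $3,127.95.
Claim 5 — $6,200: deductible met; 15% of $6,200 = $930. That would push OOP to $4,057.95, over the $3,700 cap, so owner pays $3,700 − $3,127.95 = $572.05.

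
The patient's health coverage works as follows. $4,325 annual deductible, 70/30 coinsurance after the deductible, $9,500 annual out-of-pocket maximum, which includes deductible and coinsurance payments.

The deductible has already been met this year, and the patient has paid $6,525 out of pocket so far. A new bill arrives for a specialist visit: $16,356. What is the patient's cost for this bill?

$2,975

With the deductible met, the entire $16,356 is subject to coinsurance.
Coinsurance: $16,356 × 30% = $4,906.80.
Adding $4,906.80 to the $6,525 already spent would give $11,431.80, which exceeds the $9,500 cap; the patient pays just $9,500 − $6,525 = $2,975.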